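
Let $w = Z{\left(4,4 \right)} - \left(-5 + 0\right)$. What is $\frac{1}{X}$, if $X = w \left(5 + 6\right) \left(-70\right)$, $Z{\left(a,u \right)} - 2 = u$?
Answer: $- \frac{1}{8470} \approx -0.00011806$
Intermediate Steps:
$Z{\left(a,u \right)} = 2 + u$
$w = 11$ ($w = \left(2 + 4\right) - \left(-5 + 0\right) = 6 - -5 = 6 + 5 = 11$)
$X = -8470$ ($X = 11 \left(5 + 6\right) \left(-70\right) = 11 \cdot 11 \left(-70\right) = 121 \left(-70\right) = -8470$)
$\frac{1}{X} = \frac{1}{-8470} = - \frac{1}{8470}$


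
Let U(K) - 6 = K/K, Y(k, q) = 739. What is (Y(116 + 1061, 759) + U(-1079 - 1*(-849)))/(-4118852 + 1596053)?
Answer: -746/2522799 ≈ -0.00029570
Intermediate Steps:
U(K) = 7 (U(K) = 6 + K/K = 6 + 1 = 7)
(Y(116 + 1061, 759) + U(-1079 - 1*(-849)))/(-4118852 + 1596053) = (739 + 7)/(-4118852 + 1596053) = 746/(-2522799) = 746*(-1/2522799) = -746/2522799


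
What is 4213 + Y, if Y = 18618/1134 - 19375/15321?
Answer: 4081110895/965223 ≈ 4228.2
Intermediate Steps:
Y = 14626396/965223 (Y = 18618*(1/1134) - 19375*1/15321 = 3103/189 - 19375/15321 = 14626396/965223 ≈ 15.153)
4213 + Y = 4213 + 14626396/965223 = 4081110895/965223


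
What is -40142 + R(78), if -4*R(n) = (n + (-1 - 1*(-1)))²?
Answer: -41663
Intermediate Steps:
R(n) = -n²/4 (R(n) = -(n + (-1 - 1*(-1)))²/4 = -(n + (-1 + 1))²/4 = -(n + 0)²/4 = -n²/4)
-40142 + R(78) = -40142 - ¼*78² = -40142 - ¼*6084 = -40142 - 1521 = -41663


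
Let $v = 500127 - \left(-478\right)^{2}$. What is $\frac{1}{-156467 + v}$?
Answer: $\frac{1}{115176} \approx 8.6824 \cdot 10^{-6}$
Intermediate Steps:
$v = 271643$ ($v = 500127 - 228484 = 271643$)
$\frac{1}{-156467 + v} = \frac{1}{-156467 + 271643} = \frac{1}{115176}$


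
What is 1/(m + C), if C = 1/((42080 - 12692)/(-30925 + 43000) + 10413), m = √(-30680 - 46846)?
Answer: 168736537025/136249171828218482791 - 5272392687415923*I*√8614/136249171828218482791 ≈ 1.2384e-9 - 0.0035915*I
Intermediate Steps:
m = 3*I*√8614 (m = √(-77526) = 3*I*√8614 ≈ 278.44*I)
C = 4025/41922121 (C = 1/(29388/12075 + 10413) = 1/(29388*(1/12075) + 10413) = 1/(9796/4025 + 10413) = 1/(41922121/4025) = 4025/41922121 ≈ 9.6011e-5)
1/(m + C) = 1/(3*I*√8614 + 4025/41922121) = 1/(4025/41922121 + 3*I*√8614)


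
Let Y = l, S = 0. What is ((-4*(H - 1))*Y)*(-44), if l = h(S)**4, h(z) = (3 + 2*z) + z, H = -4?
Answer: -71280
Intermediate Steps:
h(z) = 3 + 3*z
l = 81 (l = (3 + 3*0)**4 = (3 + 0)**4 = 3**4 = 81)
Y = 81
((-4*(H - 1))*Y)*(-44) = (-4*(-4 - 1)*81)*(-44) = (-4*(-5)*81)*(-44) = (20*81)*(-44) = 1620*(-44) = -71280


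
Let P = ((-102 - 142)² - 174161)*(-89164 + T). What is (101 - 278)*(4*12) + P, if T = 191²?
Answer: 6038780379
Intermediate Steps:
T = 36481
P = 6038788875 (P = ((-102 - 142)² - 174161)*(-89164 + 36481) = ((-244)² - 174161)*(-52683) = (59536 - 174161)*(-52683) = -114625*(-52683) = 6038788875)
(101 - 278)*(4*12) + P = (101 - 278)*(4*12) + 6038788875 = -177*48 + 6038788875 = -8496 + 6038788875 = 6038780379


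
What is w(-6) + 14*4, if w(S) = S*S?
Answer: 92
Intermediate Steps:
w(S) = S**2
w(-6) + 14*4 = (-6)**2 + 14*4 = 36 + 56 = 92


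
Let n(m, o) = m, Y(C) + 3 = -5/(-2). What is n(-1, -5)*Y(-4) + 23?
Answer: 47/2 ≈ 23.500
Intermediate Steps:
Y(C) = -½ (Y(C) = -3 - 5/(-2) = -3 - 5*(-½) = -3 + 5/2 = -½)
n(-1, -5)*Y(-4) + 23 = -1*(-½) + 23 = ½ + 23 = 47/2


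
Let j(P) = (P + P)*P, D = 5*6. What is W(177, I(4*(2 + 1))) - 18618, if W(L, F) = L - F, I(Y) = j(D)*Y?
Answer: -40041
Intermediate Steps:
D = 30
j(P) = 2*P² (j(P) = (2*P)*P = 2*P²)
I(Y) = 1800*Y (I(Y) = (2*30²)*Y = (2*900)*Y = 1800*Y)
W(177, I(4*(2 + 1))) - 18618 = (177 - 1800*4*(2 + 1)) - 18618 = (177 - 1800*4*3) - 18618 = (177 - 1800*12) - 18618 = (177 - 1*21600) - 18618 = (177 - 21600) - 18618 = -21423 - 18618 = -40041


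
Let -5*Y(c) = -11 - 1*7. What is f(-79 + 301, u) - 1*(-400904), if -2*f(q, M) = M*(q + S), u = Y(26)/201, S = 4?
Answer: 134302162/335 ≈ 4.0090e+5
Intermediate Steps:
Y(c) = 18/5 (Y(c) = -(-11 - 1*7)/5 = -(-11 - 7)/5 = -1/5*(-18) = 18/5)
u = 6/335 (u = (18/5)/201 = (18/5)*(1/201) = 6/335 ≈ 0.017910)
f(q, M) = -M*(4 + q)/2 (f(q, M) = -M*(q + 4)/2 = -M*(4 + q)/2)
f(-79 + 301, u) - 1*(-400904) = -1/2*6/335*(4 + (-79 + 301)) - 1*(-400904) = -1/2*6/335*(4 + 222) + 400904 = -1/2*6/335*226 + 400904 = -678/335 + 400904 = 134302162/335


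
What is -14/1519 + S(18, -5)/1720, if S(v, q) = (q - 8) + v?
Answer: -471/74648 ≈ -0.0063096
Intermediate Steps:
S(v, q) = -8 + q + v (S(v, q) = (-8 + q) + v = -8 + q + v)
-14/1519 + S(18, -5)/1720 = -14/1519 + (-8 - 5 + 18)/1720 = -14*1/1519 + 5*(1/1720) = -2/217 + 1/344 = -471/74648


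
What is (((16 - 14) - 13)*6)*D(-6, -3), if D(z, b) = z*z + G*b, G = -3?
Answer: -2970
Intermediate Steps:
D(z, b) = z² - 3*b (D(z, b) = z*z - 3*b = z² - 3*b)
(((16 - 14) - 13)*6)*D(-6, -3) = (((16 - 14) - 13)*6)*((-6)² - 3*(-3)) = ((2 - 13)*6)*(36 + 9) = -11*6*45 = -66*45 = -2970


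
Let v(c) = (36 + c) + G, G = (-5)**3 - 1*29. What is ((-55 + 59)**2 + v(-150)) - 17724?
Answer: -17976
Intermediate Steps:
G = -154 (G = -125 - 29 = -154)
v(c) = -118 + c (v(c) = (36 + c) - 154 = -118 + c)
((-55 + 59)**2 + v(-150)) - 17724 = ((-55 + 59)**2 + (-118 - 150)) - 17724 = (4**2 - 268) - 17724 = (16 - 268) - 17724 = -252 - 17724 = -17976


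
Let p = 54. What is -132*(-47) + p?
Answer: 6258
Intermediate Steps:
-132*(-47) + p = -132*(-47) + 54 = 6204 + 54 = 6258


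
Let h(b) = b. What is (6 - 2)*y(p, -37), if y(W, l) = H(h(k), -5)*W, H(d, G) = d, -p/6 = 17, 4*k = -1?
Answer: 102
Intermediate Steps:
k = -1/4 (k = (1/4)*(-1) = -1/4 ≈ -0.25000)
p = -102 (p = -6*17 = -102)
y(W, l) = -W/4
(6 - 2)*y(p, -37) = (6 - 2)*(-1/4*(-102)) = 4*(51/2) = 102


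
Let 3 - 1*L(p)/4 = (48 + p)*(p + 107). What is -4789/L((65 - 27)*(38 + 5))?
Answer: 4789/11713436 ≈ 0.00040885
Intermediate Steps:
L(p) = 12 - 4*(48 + p)*(107 + p) (L(p) = 12 - 4*(48 + p)*(p + 107) = 12 - 4*(48 + p)*(107 + p))
-4789/L((65 - 27)*(38 + 5)) = -4789/(-20532 - 620*(65 - 27)*(38 + 5) - 4*(38 + 5)**2*(65 - 27)**2) = -4789/(-20532 - 23560*43 - 4*(38*43)**2) = -4789/(-20532 - 620*1634 - 4*1634**2) = -4789/(-20532 - 1013080 - 4*2669956) = -4789/(-20532 - 1013080 - 10679824) = -4789/(-11713436) = -4789*(-1/11713436) = 4789/11713436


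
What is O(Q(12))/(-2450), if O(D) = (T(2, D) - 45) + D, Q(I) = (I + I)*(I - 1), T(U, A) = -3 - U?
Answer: -107/1225 ≈ -0.087347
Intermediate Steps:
Q(I) = 2*I*(-1 + I) (Q(I) = (2*I)*(-1 + I) = 2*I*(-1 + I))
O(D) = -50 + D (O(D) = ((-3 - 1*2) - 45) + D = ((-3 - 2) - 45) + D = (-5 - 45) + D = -50 + D)
O(Q(12))/(-2450) = (-50 + 2*12*(-1 + 12))/(-2450) = (-50 + 2*12*11)*(-1/2450) = (-50 + 264)*(-1/2450) = 214*(-1/2450) = -107/1225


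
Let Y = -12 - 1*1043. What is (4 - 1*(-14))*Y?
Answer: -18990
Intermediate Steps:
Y = -1055 (Y = -12 - 1043 = -1055)
(4 - 1*(-14))*Y = (4 - 1*(-14))*(-1055) = (4 + 14)*(-1055) = 18*(-1055) = -18990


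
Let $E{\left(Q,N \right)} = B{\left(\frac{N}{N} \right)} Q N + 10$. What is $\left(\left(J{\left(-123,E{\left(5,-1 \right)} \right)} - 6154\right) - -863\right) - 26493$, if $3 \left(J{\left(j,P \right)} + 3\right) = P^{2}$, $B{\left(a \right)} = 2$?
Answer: $-31787$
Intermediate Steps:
$E{\left(Q,N \right)} = 10 + 2 N Q$ ($E{\left(Q,N \right)} = 2 Q N + 10 = 2 N Q + 10 = 10 + 2 N Q$)
$J{\left(j,P \right)} = -3 + \frac{P^{2}}{3}$
$\left(\left(J{\left(-123,E{\left(5,-1 \right)} \right)} - 6154\right) - -863\right) - 26493 = \left(\left(\left(-3 + \frac{\left(10 + 2 \left(-1\right) 5\right)^{2}}{3}\right) - 6154\right) - -863\right) - 26493 = \left(\left(\left(-3 + \frac{\left(10 - 10\right)^{2}}{3}\right) - 6154\right) + \left(891 - 28\right)\right) - 26493 = \left(\left(\left(-3 + \frac{0^{2}}{3}\right) - 6154\right) + 863\right) - 26493 = \left(\left(\left(-3 + \frac{1}{3} \cdot 0\right) - 6154\right) + 863\right) - 26493 = \left(\left(\left(-3 + 0\right) - 6154\right) + 863\right) - 26493 = \left(\left(-3 - 6154\right) + 863\right) - 26493 = \left(-6157 + 863\right) - 26493 = -5294 - 26493 = -31787$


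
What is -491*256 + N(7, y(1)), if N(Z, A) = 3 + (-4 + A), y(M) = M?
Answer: -125696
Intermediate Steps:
N(Z, A) = -1 + A
-491*256 + N(7, y(1)) = -491*256 + (-1 + 1) = -125696 + 0 = -125696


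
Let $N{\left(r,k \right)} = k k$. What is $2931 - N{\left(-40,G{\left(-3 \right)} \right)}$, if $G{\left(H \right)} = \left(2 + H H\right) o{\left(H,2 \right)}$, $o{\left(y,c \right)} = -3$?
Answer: $1842$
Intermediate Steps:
$G{\left(H \right)} = -6 - 3 H^{2}$ ($G{\left(H \right)} = \left(2 + H H\right) \left(-3\right) = \left(2 + H^{2}\right) \left(-3\right) = -6 - 3 H^{2}$)
$N{\left(r,k \right)} = k^{2}$
$2931 - N{\left(-40,G{\left(-3 \right)} \right)} = 2931 - \left(-6 - 3 \left(-3\right)^{2}\right)^{2} = 2931 - \left(-6 - 27\right)^{2} = 2931 - \left(-33\right)^{2} = 2931 - 1089 = 1842$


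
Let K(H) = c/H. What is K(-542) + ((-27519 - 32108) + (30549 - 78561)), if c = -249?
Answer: -58340089/542 ≈ -1.0764e+5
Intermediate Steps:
K(H) = -249/H
K(-542) + ((-27519 - 32108) + (30549 - 78561)) = -249/(-542) + ((-27519 - 32108) + (30549 - 78561)) = -249*(-1/542) + (-59627 - 48012) = 249/542 - 107639 = -58340089/542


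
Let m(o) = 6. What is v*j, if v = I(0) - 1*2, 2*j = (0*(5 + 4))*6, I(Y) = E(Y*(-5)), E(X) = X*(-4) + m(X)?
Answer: 0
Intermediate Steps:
E(X) = 6 - 4*X (E(X) = X*(-4) + 6 = -4*X + 6 = 6 - 4*X)
I(Y) = 6 + 20*Y (I(Y) = 6 - 4*Y*(-5) = 6 - (-20)*Y = 6 + 20*Y)
j = 0 (j = ((0*(5 + 4))*6)/2 = ((0*9)*6)/2 = (0*6)/2 = (1/2)*0 = 0)
v = 4 (v = (6 + 20*0) - 1*2 = (6 + 0) - 2 = 6 - 2 = 4)
v*j = 4*0 = 0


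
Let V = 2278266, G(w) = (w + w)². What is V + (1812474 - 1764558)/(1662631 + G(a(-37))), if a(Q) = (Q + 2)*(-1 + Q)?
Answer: 19908014635362/8738231 ≈ 2.2783e+6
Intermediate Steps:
a(Q) = (-1 + Q)*(2 + Q) (a(Q) = (2 + Q)*(-1 + Q) = (-1 + Q)*(2 + Q))
G(w) = 4*w² (G(w) = (2*w)² = 4*w²)
V + (1812474 - 1764558)/(1662631 + G(a(-37))) = 2278266 + (1812474 - 1764558)/(1662631 + 4*(-2 - 37 + (-37)²)²) = 2278266 + 47916/(1662631 + 4*(-2 - 37 + 1369)²) = 2278266 + 47916/(1662631 + 4*1330²) = 2278266 + 47916/(1662631 + 4*1768900) = 2278266 + 47916/(1662631 + 7075600) = 2278266 + 47916/8738231 = 19908014635362/8738231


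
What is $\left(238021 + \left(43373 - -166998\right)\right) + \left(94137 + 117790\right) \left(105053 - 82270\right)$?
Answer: $4828781233$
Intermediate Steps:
$\left(238021 + \left(43373 - -166998\right)\right) + \left(94137 + 117790\right) \left(105053 - 82270\right) = \left(238021 + \left(43373 + 166998\right)\right) + 211927 \cdot 22783 = \left(238021 + 210371\right) + 4828332841 = 448392 + 4828332841 = 4828781233$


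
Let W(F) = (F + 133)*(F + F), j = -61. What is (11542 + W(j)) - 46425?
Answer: -43667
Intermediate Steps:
W(F) = 2*F*(133 + F) (W(F) = (133 + F)*(2*F) = 2*F*(133 + F))
(11542 + W(j)) - 46425 = (11542 + 2*(-61)*(133 - 61)) - 46425 = (11542 + 2*(-61)*72) - 46425 = (11542 - 8784) - 46425 = 2758 - 46425 = -43667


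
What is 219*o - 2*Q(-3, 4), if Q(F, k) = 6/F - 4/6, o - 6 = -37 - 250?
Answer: -184601/3 ≈ -61534.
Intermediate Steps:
o = -281 (o = 6 + (-37 - 250) = 6 - 287 = -281)
Q(F, k) = -⅔ + 6/F (Q(F, k) = 6/F - 4*⅙ = 6/F - ⅔ = -⅔ + 6/F)
219*o - 2*Q(-3, 4) = 219*(-281) - 2*(-⅔ + 6/(-3)) = -61539 - 2*(-⅔ + 6*(-⅓)) = -61539 - 2*(-⅔ - 2) = -61539 - 2*(-8/3) = -61539 + 16/3 = -184601/3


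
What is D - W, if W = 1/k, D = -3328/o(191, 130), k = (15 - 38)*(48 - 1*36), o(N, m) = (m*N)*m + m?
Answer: 29609/11422260 ≈ 0.0025922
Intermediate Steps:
o(N, m) = m + N*m² (o(N, m) = (N*m)*m + m = N*m² + m = m + N*m²)
k = -276 (k = -23*(48 - 36) = -23*12 = -276)
D = -128/124155 (D = -3328*1/(130*(1 + 191*130)) = -3328*1/(130*(1 + 24830)) = -3328/(130*24831) = -3328/3228030 = -3328*1/3228030 = -128/124155 ≈ -0.0010310)
W = -1/276 (W = 1/(-276) = -1/276 ≈ -0.0036232)
D - W = -128/124155 - 1*(-1/276) = -128/124155 + 1/276 = 29609/11422260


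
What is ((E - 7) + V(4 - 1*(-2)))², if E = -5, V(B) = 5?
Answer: 49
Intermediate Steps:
((E - 7) + V(4 - 1*(-2)))² = ((-5 - 7) + 5)² = (-12 + 5)² = (-7)² = 49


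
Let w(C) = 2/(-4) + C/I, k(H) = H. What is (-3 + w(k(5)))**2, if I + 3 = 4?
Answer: 9/4 ≈ 2.2500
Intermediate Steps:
I = 1 (I = -3 + 4 = 1)
w(C) = -1/2 + C (w(C) = 2/(-4) + C/1 = 2*(-1/4) + C*1 = -1/2 + C)
(-3 + w(k(5)))**2 = (-3 + (-1/2 + 5))**2 = (-3 + 9/2)**2 = (3/2)**2 = 9/4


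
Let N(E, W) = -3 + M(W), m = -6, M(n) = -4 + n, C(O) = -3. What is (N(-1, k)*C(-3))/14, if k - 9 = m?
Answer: 6/7 ≈ 0.85714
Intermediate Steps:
k = 3 (k = 9 - 6 = 3)
N(E, W) = -7 + W (N(E, W) = -3 + (-4 + W) = -7 + W)
(N(-1, k)*C(-3))/14 = ((-7 + 3)*(-3))/14 = -4*(-3)*(1/14) = 12*(1/14) = 6/7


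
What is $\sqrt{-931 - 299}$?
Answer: $i \sqrt{1230} \approx 35.071 i$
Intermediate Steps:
$\sqrt{-931 - 299} = \sqrt{-1230} = i \sqrt{1230}$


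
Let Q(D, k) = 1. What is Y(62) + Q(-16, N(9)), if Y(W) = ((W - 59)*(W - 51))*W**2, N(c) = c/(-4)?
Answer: 126853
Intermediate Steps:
N(c) = -c/4 (N(c) = c*(-1/4) = -c/4)
Y(W) = W**2*(-59 + W)*(-51 + W) (Y(W) = ((-59 + W)*(-51 + W))*W**2 = W**2*(-59 + W)*(-51 + W))
Y(62) + Q(-16, N(9)) = 62**2*(3009 + 62**2 - 110*62) + 1 = 3844*(3009 + 3844 - 6820) + 1 = 3844*33 + 1 = 126852 + 1 = 126853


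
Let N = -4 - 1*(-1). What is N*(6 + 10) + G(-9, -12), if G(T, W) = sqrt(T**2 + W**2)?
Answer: -33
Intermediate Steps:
N = -3 (N = -4 + 1 = -3)
N*(6 + 10) + G(-9, -12) = -3*(6 + 10) + sqrt((-9)**2 + (-12)**2) = -3*16 + sqrt(81 + 144) = -48 + sqrt(225) = -48 + 15 = -33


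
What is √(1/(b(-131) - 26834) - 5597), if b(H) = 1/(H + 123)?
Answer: I*√257934931028997/214673 ≈ 74.813*I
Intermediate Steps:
b(H) = 1/(123 + H)
√(1/(b(-131) - 26834) - 5597) = √(1/(1/(123 - 131) - 26834) - 5597) = √(1/(1/(-8) - 26834) - 5597) = √(1/(-⅛ - 26834) - 5597) = √(1/(-214673/8) - 5597) = √(-8/214673 - 5597) = √(-1201524789/214673) = I*√257934931028997/214673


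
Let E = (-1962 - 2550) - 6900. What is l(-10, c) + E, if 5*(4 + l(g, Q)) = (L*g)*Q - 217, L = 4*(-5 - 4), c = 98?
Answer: -22017/5 ≈ -4403.4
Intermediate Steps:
L = -36 (L = 4*(-9) = -36)
E = -11412 (E = -4512 - 6900 = -11412)
l(g, Q) = -237/5 - 36*Q*g/5 (l(g, Q) = -4 + ((-36*g)*Q - 217)/5 = -4 + (-36*Q*g - 217)/5 = -4 + (-217 - 36*Q*g)/5 = -4 + (-217/5 - 36*Q*g/5) = -237/5 - 36*Q*g/5)
l(-10, c) + E = (-237/5 - 36/5*98*(-10)) - 11412 = (-237/5 + 7056) - 11412 = 35043/5 - 11412 = -22017/5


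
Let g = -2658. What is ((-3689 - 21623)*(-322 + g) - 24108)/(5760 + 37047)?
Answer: 75405652/42807 ≈ 1761.5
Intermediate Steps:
((-3689 - 21623)*(-322 + g) - 24108)/(5760 + 37047) = ((-3689 - 21623)*(-322 - 2658) - 24108)/(5760 + 37047) = (-25312*(-2980) - 24108)/42807 = (75429760 - 24108)*(1/42807) = 75405652*(1/42807) = 75405652/42807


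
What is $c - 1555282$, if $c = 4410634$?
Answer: $2855352$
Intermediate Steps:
$c - 1555282 = 4410634 - 1555282 = 2855352$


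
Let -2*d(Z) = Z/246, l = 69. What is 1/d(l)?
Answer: -164/23 ≈ -7.1304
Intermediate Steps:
d(Z) = -Z/492 (d(Z) = -Z/(2*246) = -Z/492)
1/d(l) = 1/(-1/492*69) = 1/(-23/164) = -164/23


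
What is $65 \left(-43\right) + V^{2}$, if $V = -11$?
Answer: $-2674$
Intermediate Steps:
$65 \left(-43\right) + V^{2} = 65 \left(-43\right) + \left(-11\right)^{2} = -2795 + 121 = -2674$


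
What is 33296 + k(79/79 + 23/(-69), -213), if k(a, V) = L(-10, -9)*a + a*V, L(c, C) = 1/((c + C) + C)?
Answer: 1392467/42 ≈ 33154.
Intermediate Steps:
L(c, C) = 1/(c + 2*C) (L(c, C) = 1/((C + c) + C) = 1/(c + 2*C))
k(a, V) = -a/28 + V*a (k(a, V) = a/(-10 + 2*(-9)) + a*V = a/(-10 - 18) + V*a = a/(-28) + V*a = -a/28 + V*a)
33296 + k(79/79 + 23/(-69), -213) = 33296 + (79/79 + 23/(-69))*(-1/28 - 213) = 33296 + (79*(1/79) + 23*(-1/69))*(-5965/28) = 33296 + (1 - 1/3)*(-5965/28) = 33296 + (2/3)*(-5965/28) = 33296 - 5965/42 = 1392467/42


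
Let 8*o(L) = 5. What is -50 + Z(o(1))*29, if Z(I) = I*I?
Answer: -2475/64 ≈ -38.672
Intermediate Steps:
o(L) = 5/8 (o(L) = (⅛)*5 = 5/8)
Z(I) = I²
-50 + Z(o(1))*29 = -50 + (5/8)²*29 = -50 + (25/64)*29 = -50 + 725/64 = -2475/64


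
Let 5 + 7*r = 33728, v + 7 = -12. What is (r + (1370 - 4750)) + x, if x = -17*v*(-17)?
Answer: -28374/7 ≈ -4053.4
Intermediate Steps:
v = -19 (v = -7 - 12 = -19)
r = 33723/7 (r = -5/7 + (⅐)*33728 = -5/7 + 33728/7 = 33723/7 ≈ 4817.6)
x = -5491 (x = -17*(-19)*(-17) = 323*(-17) = -5491)
(r + (1370 - 4750)) + x = (33723/7 + (1370 - 4750)) - 5491 = (33723/7 - 3380) - 5491 = 10063/7 - 5491 = -28374/7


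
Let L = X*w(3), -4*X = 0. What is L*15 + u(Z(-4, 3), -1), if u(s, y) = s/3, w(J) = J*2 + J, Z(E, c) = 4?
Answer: 4/3 ≈ 1.3333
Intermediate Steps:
X = 0 (X = -1/4*0 = 0)
w(J) = 3*J (w(J) = 2*J + J = 3*J)
u(s, y) = s/3 (u(s, y) = s*(1/3) = s/3)
L = 0 (L = 0*(3*3) = 0*9 = 0)
L*15 + u(Z(-4, 3), -1) = 0*15 + (1/3)*4 = 0 + 4/3 = 4/3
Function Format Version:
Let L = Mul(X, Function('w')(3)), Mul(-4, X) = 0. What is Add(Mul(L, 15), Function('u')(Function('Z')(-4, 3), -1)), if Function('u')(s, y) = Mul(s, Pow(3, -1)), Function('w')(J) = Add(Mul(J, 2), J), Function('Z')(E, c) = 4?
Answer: Rational(4, 3) ≈ 1.3333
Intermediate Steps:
X = 0 (X = Mul(Rational(-1, 4), 0) = 0)
Function('w')(J) = Mul(3, J) (Function('w')(J) = Add(Mul(2, J), J) = Mul(3, J))
Function('u')(s, y) = Mul(Rational(1, 3), s) (Function('u')(s, y) = Mul(s, Rational(1, 3)) = Mul(Rational(1, 3), s))
L = 0 (L = Mul(0, Mul(3, 3)) = Mul(0, 9) = 0)
Add(Mul(L, 15), Function('u')(Function('Z')(-4, 3), -1)) = Add(Mul(0, 15), Mul(Rational(1, 3), 4)) = Add(0, Rational(4, 3)) = Rational(4, 3)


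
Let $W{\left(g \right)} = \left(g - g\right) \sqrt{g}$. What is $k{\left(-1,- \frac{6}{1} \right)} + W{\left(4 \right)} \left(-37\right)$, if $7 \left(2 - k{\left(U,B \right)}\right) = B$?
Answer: $\frac{20}{7} \approx 2.8571$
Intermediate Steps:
$k{\left(U,B \right)} = 2 - \frac{B}{7}$
$W{\left(g \right)} = 0$ ($W{\left(g \right)} = 0 \sqrt{g} = 0$)
$k{\left(-1,- \frac{6}{1} \right)} + W{\left(4 \right)} \left(-37\right) = \left(2 - \frac{\left(-6\right) 1^{-1}}{7}\right) + 0 \left(-37\right) = \left(2 - \frac{\left(-6\right) 1}{7}\right) + 0 = \left(2 - - \frac{6}{7}\right) + 0 = \left(2 + \frac{6}{7}\right) + 0 = \frac{20}{7} + 0 = \frac{20}{7}$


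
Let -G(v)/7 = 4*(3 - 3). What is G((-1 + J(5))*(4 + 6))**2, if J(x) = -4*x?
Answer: 0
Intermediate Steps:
G(v) = 0 (G(v) = -28*(3 - 3) = -28*0 = -7*0 = 0)
G((-1 + J(5))*(4 + 6))**2 = 0**2 = 0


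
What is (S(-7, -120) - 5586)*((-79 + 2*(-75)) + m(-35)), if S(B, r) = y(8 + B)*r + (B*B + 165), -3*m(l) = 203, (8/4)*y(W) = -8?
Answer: 4353880/3 ≈ 1.4513e+6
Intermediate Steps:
y(W) = -4 (y(W) = (1/2)*(-8) = -4)
m(l) = -203/3 (m(l) = -1/3*203 = -203/3)
S(B, r) = 165 + B**2 - 4*r (S(B, r) = -4*r + (B*B + 165) = -4*r + (B**2 + 165) = -4*r + (165 + B**2) = 165 + B**2 - 4*r)
(S(-7, -120) - 5586)*((-79 + 2*(-75)) + m(-35)) = ((165 + (-7)**2 - 4*(-120)) - 5586)*((-79 + 2*(-75)) - 203/3) = ((165 + 49 + 480) - 5586)*((-79 - 150) - 203/3) = (694 - 5586)*(-229 - 203/3) = -4892*(-890/3) = 4353880/3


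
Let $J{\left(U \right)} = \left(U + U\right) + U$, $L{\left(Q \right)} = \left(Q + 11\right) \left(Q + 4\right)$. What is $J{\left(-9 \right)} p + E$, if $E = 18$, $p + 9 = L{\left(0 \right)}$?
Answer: $-927$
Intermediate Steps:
$L{\left(Q \right)} = \left(4 + Q\right) \left(11 + Q\right)$ ($L{\left(Q \right)} = \left(11 + Q\right) \left(4 + Q\right) = \left(4 + Q\right) \left(11 + Q\right)$)
$p = 35$ ($p = -9 + \left(44 + 0^{2} + 15 \cdot 0\right) = -9 + \left(44 + 0 + 0\right) = -9 + 44 = 35$)
$J{\left(U \right)} = 3 U$ ($J{\left(U \right)} = 2 U + U = 3 U$)
$J{\left(-9 \right)} p + E = 3 \left(-9\right) 35 + 18 = \left(-27\right) 35 + 18 = -945 + 18 = -927$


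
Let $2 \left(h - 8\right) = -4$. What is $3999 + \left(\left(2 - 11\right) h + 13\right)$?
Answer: $3958$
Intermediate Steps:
$h = 6$ ($h = 8 + \frac{1}{2} \left(-4\right) = 8 - 2 = 6$)
$3999 + \left(\left(2 - 11\right) h + 13\right) = 3999 + \left(\left(2 - 11\right) 6 + 13\right) = 3999 + \left(\left(-9\right) 6 + 13\right) = 3999 + \left(-54 + 13\right) = 3999 - 41 = 3958$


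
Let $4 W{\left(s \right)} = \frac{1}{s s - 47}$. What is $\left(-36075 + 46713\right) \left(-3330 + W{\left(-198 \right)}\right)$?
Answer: $- \frac{2774237420241}{78314} \approx -3.5425 \cdot 10^{7}$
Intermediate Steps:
$W{\left(s \right)} = \frac{1}{4 \left(-47 + s^{2}\right)}$ ($W{\left(s \right)} = \frac{1}{4 \left(s s - 47\right)} = \frac{1}{4 \left(s^{2} - 47\right)} = \frac{1}{4 \left(-47 + s^{2}\right)}$)
$\left(-36075 + 46713\right) \left(-3330 + W{\left(-198 \right)}\right) = \left(-36075 + 46713\right) \left(-3330 + \frac{1}{4 \left(-47 + \left(-198\right)^{2}\right)}\right) = 10638 \left(-3330 + \frac{1}{4 \left(-47 + 39204\right)}\right) = 10638 \left(-3330 + \frac{1}{4 \cdot 39157}\right) = 10638 \left(-3330 + \frac{1}{4} \cdot \frac{1}{39157}\right) = 10638 \left(-3330 + \frac{1}{156628}\right) = 10638 \left(- \frac{521571239}{156628}\right) = - \frac{2774237420241}{78314}$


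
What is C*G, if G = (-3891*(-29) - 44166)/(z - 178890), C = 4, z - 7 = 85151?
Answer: -22891/7811 ≈ -2.9306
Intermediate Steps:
z = 85158 (z = 7 + 85151 = 85158)
G = -22891/31244 (G = (-3891*(-29) - 44166)/(85158 - 178890) = (112839 - 44166)/(-93732) = 68673*(-1/93732) = -22891/31244 ≈ -0.73265)
C*G = 4*(-22891/31244) = -22891/7811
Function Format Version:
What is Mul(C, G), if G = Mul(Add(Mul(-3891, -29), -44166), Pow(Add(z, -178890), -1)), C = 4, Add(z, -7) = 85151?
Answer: Rational(-22891, 7811) ≈ -2.9306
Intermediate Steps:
z = 85158 (z = Add(7, 85151) = 85158)
G = Rational(-22891, 31244) (G = Mul(Add(Mul(-3891, -29), -44166), Pow(Add(85158, -178890), -1)) = Mul(Add(112839, -44166), Pow(-93732, -1)) = Mul(68673, Rational(-1, 93732)) = Rational(-22891, 31244) ≈ -0.73265)
Mul(C, G) = Mul(4, Rational(-22891, 31244)) = Rational(-22891, 7811)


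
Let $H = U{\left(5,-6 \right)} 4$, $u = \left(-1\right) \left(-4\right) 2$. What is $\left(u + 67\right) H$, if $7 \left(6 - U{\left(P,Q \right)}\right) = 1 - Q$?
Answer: $1500$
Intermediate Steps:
$U{\left(P,Q \right)} = \frac{41}{7} + \frac{Q}{7}$ ($U{\left(P,Q \right)} = 6 - \frac{1 - Q}{7} = 6 + \left(- \frac{1}{7} + \frac{Q}{7}\right) = \frac{41}{7} + \frac{Q}{7}$)
$u = 8$ ($u = 4 \cdot 2 = 8$)
$H = 20$ ($H = \left(\frac{41}{7} + \frac{1}{7} \left(-6\right)\right) 4 = \left(\frac{41}{7} - \frac{6}{7}\right) 4 = 5 \cdot 4 = 20$)
$\left(u + 67\right) H = \left(8 + 67\right) 20 = 75 \cdot 20 = 1500$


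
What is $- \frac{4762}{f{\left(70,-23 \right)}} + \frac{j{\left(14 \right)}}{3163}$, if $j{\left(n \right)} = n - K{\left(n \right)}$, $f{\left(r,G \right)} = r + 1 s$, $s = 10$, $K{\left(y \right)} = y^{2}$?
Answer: $- \frac{7538383}{126520} \approx -59.583$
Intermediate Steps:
$f{\left(r,G \right)} = 10 + r$ ($f{\left(r,G \right)} = r + 1 \cdot 10 = r + 10 = 10 + r$)
$j{\left(n \right)} = n - n^{2}$
$- \frac{4762}{f{\left(70,-23 \right)}} + \frac{j{\left(14 \right)}}{3163} = - \frac{4762}{10 + 70} + \frac{14 \left(1 - 14\right)}{3163} = - \frac{4762}{80} + 14 \left(1 - 14\right) \frac{1}{3163} = \left(-4762\right) \frac{1}{80} + 14 \left(-13\right) \frac{1}{3163} = - \frac{2381}{40} - \frac{182}{3163} = - \frac{7538383}{126520}$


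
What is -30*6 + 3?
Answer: -177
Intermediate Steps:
-30*6 + 3 = -5*36 + 3 = -180 + 3 = -177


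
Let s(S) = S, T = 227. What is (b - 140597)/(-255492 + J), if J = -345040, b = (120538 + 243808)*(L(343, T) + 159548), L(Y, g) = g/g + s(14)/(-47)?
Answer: -2732147168935/28225004 ≈ -96799.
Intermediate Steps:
L(Y, g) = 33/47 (L(Y, g) = g/g + 14/(-47) = 1 + 14*(-1/47) = 1 - 14/47 = 33/47)
b = 2732153776994/47 (b = (120538 + 243808)*(33/47 + 159548) = 364346*(7498789/47) = 2732153776994/47 ≈ 5.8131e+10)
(b - 140597)/(-255492 + J) = (2732153776994/47 - 140597)/(-255492 - 345040) = (2732147168935/47)/(-600532) = (2732147168935/47)*(-1/600532) = -2732147168935/28225004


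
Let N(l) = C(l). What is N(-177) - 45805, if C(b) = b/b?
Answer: -45804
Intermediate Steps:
C(b) = 1
N(l) = 1
N(-177) - 45805 = 1 - 45805 = -45804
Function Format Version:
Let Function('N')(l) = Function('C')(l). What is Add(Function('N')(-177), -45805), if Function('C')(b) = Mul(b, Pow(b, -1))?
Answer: -45804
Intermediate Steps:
Function('C')(b) = 1
Function('N')(l) = 1
Add(Function('N')(-177), -45805) = Add(1, -45805) = -45804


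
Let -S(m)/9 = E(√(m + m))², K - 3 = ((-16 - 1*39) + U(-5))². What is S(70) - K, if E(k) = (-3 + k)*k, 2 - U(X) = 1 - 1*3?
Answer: -190344 + 15120*√35 ≈ -1.0089e+5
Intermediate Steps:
U(X) = 4 (U(X) = 2 - (1 - 1*3) = 2 - (1 - 3) = 2 - 1*(-2) = 2 + 2 = 4)
E(k) = k*(-3 + k)
K = 2604 (K = 3 + ((-16 - 1*39) + 4)² = 3 + ((-16 - 39) + 4)² = 3 + (-55 + 4)² = 3 + (-51)² = 3 + 2601 = 2604)
S(m) = -18*m*(-3 + √2*√m)² (S(m) = -9*(-3 + √(m + m))²*(m + m) = -9*2*m*(-3 + √(2*m))² = -9*2*m*(-3 + √2*√m)² = -18*m*(-3 + √2*√m)²)
S(70) - K = -18*70*(-3 + √2*√70)² - 1*2604 = -18*70*(-3 + 2*√35)² - 2604 = -1260*(-3 + 2*√35)² - 2604 = -2604 - 1260*(-3 + 2*√35)²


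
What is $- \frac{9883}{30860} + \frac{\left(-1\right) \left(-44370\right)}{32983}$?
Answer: $\frac{1043287211}{1017855380} \approx 1.025$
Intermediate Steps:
$- \frac{9883}{30860} + \frac{\left(-1\right) \left(-44370\right)}{32983} = \left(-9883\right) \frac{1}{30860} + 44370 \cdot \frac{1}{32983} = - \frac{9883}{30860} + \frac{44370}{32983} = \frac{1043287211}{1017855380}$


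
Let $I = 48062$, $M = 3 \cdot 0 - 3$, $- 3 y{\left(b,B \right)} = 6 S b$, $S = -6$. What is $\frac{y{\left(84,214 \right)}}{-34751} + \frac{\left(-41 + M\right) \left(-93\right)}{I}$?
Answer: $\frac{46877298}{835101281} \approx 0.056134$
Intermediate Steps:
$y{\left(b,B \right)} = 12 b$ ($y{\left(b,B \right)} = - \frac{6 \left(-6\right) b}{3} = - \frac{\left(-36\right) b}{3} = 12 b$)
$M = -3$ ($M = 0 - 3 = -3$)
$\frac{y{\left(84,214 \right)}}{-34751} + \frac{\left(-41 + M\right) \left(-93\right)}{I} = \frac{12 \cdot 84}{-34751} + \frac{\left(-41 - 3\right) \left(-93\right)}{48062} = 1008 \left(- \frac{1}{34751}\right) + \left(-44\right) \left(-93\right) \frac{1}{48062} = - \frac{1008}{34751} + 4092 \cdot \frac{1}{48062} = - \frac{1008}{34751} + \frac{2046}{24031} = \frac{46877298}{835101281}$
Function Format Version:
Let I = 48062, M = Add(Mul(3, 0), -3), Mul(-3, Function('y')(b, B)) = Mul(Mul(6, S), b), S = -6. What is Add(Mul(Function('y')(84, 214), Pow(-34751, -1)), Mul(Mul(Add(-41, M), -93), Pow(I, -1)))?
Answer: Rational(46877298, 835101281) ≈ 0.056134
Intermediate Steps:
Function('y')(b, B) = Mul(12, b) (Function('y')(b, B) = Mul(Rational(-1, 3), Mul(Mul(6, -6), b)) = Mul(Rational(-1, 3), Mul(-36, b)) = Mul(12, b))
M = -3 (M = Add(0, -3) = -3)
Add(Mul(Function('y')(84, 214), Pow(-34751, -1)), Mul(Mul(Add(-41, M), -93), Pow(I, -1))) = Add(Mul(Mul(12, 84), Pow(-34751, -1)), Mul(Mul(Add(-41, -3), -93), Pow(48062, -1))) = Add(Mul(1008, Rational(-1, 34751)), Mul(Mul(-44, -93), Rational(1, 48062))) = Add(Rational(-1008, 34751), Mul(4092, Rational(1, 48062))) = Add(Rational(-1008, 34751), Rational(2046, 24031)) = Rational(46877298, 835101281)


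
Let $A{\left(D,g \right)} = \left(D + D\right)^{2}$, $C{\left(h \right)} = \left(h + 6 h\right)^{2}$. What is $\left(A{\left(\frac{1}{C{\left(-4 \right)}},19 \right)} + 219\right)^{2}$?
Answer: $\frac{1132485169941889}{23612624896} \approx 47961.0$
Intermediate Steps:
$C{\left(h \right)} = 49 h^{2}$ ($C{\left(h \right)} = \left(7 h\right)^{2} = 49 h^{2}$)
$A{\left(D,g \right)} = 4 D^{2}$ ($A{\left(D,g \right)} = \left(2 D\right)^{2} = 4 D^{2}$)
$\left(A{\left(\frac{1}{C{\left(-4 \right)}},19 \right)} + 219\right)^{2} = \left(4 \left(\frac{1}{49 \left(-4\right)^{2}}\right)^{2} + 219\right)^{2} = \left(4 \left(\frac{1}{49 \cdot 16}\right)^{2} + 219\right)^{2} = \left(4 \left(\frac{1}{784}\right)^{2} + 219\right)^{2} = \left(\frac{4}{614656} + 219\right)^{2} = \left(4 \cdot \frac{1}{614656} + 219\right)^{2} = \left(\frac{1}{153664} + 219\right)^{2} = \left(\frac{33652417}{153664}\right)^{2} = \frac{1132485169941889}{23612624896}$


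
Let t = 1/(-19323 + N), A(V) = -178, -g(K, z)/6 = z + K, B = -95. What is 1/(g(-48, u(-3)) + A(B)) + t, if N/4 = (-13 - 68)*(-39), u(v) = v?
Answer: 6559/855936 ≈ 0.0076630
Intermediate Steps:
g(K, z) = -6*K - 6*z (g(K, z) = -6*(z + K) = -6*(K + z) = -6*K - 6*z)
N = 12636 (N = 4*((-13 - 68)*(-39)) = 4*(-81*(-39)) = 4*3159 = 12636)
t = -1/6687 (t = 1/(-19323 + 12636) = 1/(-6687) = -1/6687 ≈ -0.00014954)
1/(g(-48, u(-3)) + A(B)) + t = 1/((-6*(-48) - 6*(-3)) - 178) - 1/6687 = 1/((288 + 18) - 178) - 1/6687 = 1/(306 - 178) - 1/6687 = 1/128 - 1/6687 = 6559/855936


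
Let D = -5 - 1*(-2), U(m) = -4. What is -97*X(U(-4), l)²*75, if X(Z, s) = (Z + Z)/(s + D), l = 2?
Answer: -465600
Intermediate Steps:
D = -3 (D = -5 + 2 = -3)
X(Z, s) = 2*Z/(-3 + s) (X(Z, s) = (Z + Z)/(s - 3) = (2*Z)/(-3 + s) = 2*Z/(-3 + s))
-97*X(U(-4), l)²*75 = -97*64/(-3 + 2)²*75 = -97*(2*(-4)/(-1))²*75 = -97*(2*(-4)*(-1))²*75 = -97*8²*75 = -97*64*75 = -6208*75 = -465600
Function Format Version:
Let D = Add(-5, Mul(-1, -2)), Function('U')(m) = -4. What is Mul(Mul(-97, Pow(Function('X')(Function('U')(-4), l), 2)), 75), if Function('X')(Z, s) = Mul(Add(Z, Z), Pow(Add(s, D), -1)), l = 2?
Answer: -465600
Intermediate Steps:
D = -3 (D = Add(-5, 2) = -3)
Function('X')(Z, s) = Mul(2, Z, Pow(Add(-3, s), -1)) (Function('X')(Z, s) = Mul(Add(Z, Z), Pow(Add(s, -3), -1)) = Mul(Mul(2, Z), Pow(Add(-3, s), -1)) = Mul(2, Z, Pow(Add(-3, s), -1)))
Mul(Mul(-97, Pow(Function('X')(Function('U')(-4), l), 2)), 75) = Mul(Mul(-97, Pow(Mul(2, -4, Pow(Add(-3, 2), -1)), 2)), 75) = Mul(Mul(-97, Pow(Mul(2, -4, Pow(-1, -1)), 2)), 75) = Mul(Mul(-97, Pow(Mul(2, -4, -1), 2)), 75) = Mul(Mul(-97, Pow(8, 2)), 75) = Mul(Mul(-97, 64), 75) = Mul(-6208, 75) = -465600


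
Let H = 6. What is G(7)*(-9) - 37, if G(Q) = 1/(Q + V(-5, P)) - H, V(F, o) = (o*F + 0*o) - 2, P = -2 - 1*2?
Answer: 416/25 ≈ 16.640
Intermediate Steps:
P = -4 (P = -2 - 2 = -4)
V(F, o) = -2 + F*o (V(F, o) = (F*o + 0) - 2 = F*o - 2 = -2 + F*o)
G(Q) = -6 + 1/(18 + Q) (G(Q) = 1/(Q + (-2 - 5*(-4))) - 1*6 = 1/(Q + (-2 + 20)) - 6 = 1/(Q + 18) - 6 = 1/(18 + Q) - 6 = -6 + 1/(18 + Q))
G(7)*(-9) - 37 = ((-107 - 6*7)/(18 + 7))*(-9) - 37 = ((-107 - 42)/25)*(-9) - 37 = ((1/25)*(-149))*(-9) - 37 = -149/25*(-9) - 37 = 1341/25 - 37 = 416/25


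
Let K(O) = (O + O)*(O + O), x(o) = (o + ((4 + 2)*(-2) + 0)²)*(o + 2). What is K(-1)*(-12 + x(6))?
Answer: 4752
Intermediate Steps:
x(o) = (2 + o)*(144 + o) (x(o) = (o + (6*(-2) + 0)²)*(2 + o) = (o + (-12 + 0)²)*(2 + o) = (o + (-12)²)*(2 + o) = (o + 144)*(2 + o) = (144 + o)*(2 + o) = (2 + o)*(144 + o))
K(O) = 4*O² (K(O) = (2*O)*(2*O) = 4*O²)
K(-1)*(-12 + x(6)) = (4*(-1)²)*(-12 + (288 + 6² + 146*6)) = (4*1)*(-12 + (288 + 36 + 876)) = 4*(-12 + 1200) = 4*1188 = 4752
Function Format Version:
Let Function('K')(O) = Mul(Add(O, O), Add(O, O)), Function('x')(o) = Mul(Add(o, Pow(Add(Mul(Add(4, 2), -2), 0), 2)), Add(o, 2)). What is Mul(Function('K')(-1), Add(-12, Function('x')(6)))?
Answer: 4752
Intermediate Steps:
Function('x')(o) = Mul(Add(2, o), Add(144, o)) (Function('x')(o) = Mul(Add(o, Pow(Add(Mul(6, -2), 0), 2)), Add(2, o)) = Mul(Add(o, Pow(Add(-12, 0), 2)), Add(2, o)) = Mul(Add(o, Pow(-12, 2)), Add(2, o)) = Mul(Add(o, 144), Add(2, o)) = Mul(Add(144, o), Add(2, o)) = Mul(Add(2, o), Add(144, o)))
Function('K')(O) = Mul(4, Pow(O, 2)) (Function('K')(O) = Mul(Mul(2, O), Mul(2, O)) = Mul(4, Pow(O, 2)))
Mul(Function('K')(-1), Add(-12, Function('x')(6))) = Mul(Mul(4, Pow(-1, 2)), Add(-12, Add(288, Pow(6, 2), Mul(146, 6)))) = Mul(Mul(4, 1), Add(-12, Add(288, 36, 876))) = Mul(4, Add(-12, 1200)) = Mul(4, 1188) = 4752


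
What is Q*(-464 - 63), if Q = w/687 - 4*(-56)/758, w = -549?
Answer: 23034643/86791 ≈ 265.40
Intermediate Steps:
Q = -43709/86791 (Q = -549/687 - 4*(-56)/758 = -549*1/687 + 224*(1/758) = -183/229 + 112/379 = -43709/86791 ≈ -0.50361)
Q*(-464 - 63) = -43709*(-464 - 63)/86791 = -43709/86791*(-527) = 23034643/86791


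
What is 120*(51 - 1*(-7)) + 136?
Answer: 7096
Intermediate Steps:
120*(51 - 1*(-7)) + 136 = 120*(51 + 7) + 136 = 120*58 + 136 = 6960 + 136 = 7096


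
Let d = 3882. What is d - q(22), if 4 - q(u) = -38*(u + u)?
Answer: 2206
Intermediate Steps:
q(u) = 4 + 76*u (q(u) = 4 - (-38)*(u + u) = 4 - (-38)*2*u = 4 - (-76)*u = 4 + 76*u)
d - q(22) = 3882 - (4 + 76*22) = 3882 - (4 + 1672) = 3882 - 1*1676 = 3882 - 1676 = 2206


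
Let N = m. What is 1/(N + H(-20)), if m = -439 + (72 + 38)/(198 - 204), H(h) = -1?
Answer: -3/1375 ≈ -0.0021818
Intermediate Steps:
m = -1372/3 (m = -439 + 110/(-6) = -439 + 110*(-⅙) = -439 - 55/3 = -1372/3 ≈ -457.33)
N = -1372/3 ≈ -457.33
1/(N + H(-20)) = 1/(-1372/3 - 1) = 1/(-1375/3) = -3/1375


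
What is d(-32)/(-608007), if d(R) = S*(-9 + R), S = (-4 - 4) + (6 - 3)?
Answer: -205/608007 ≈ -0.00033717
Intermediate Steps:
S = -5 (S = -8 + 3 = -5)
d(R) = 45 - 5*R (d(R) = -5*(-9 + R) = 45 - 5*R)
d(-32)/(-608007) = (45 - 5*(-32))/(-608007) = (45 + 160)*(-1/608007) = 205*(-1/608007) = -205/608007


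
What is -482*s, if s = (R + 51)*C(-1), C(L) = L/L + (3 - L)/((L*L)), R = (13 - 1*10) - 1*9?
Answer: -108450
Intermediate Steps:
R = -6 (R = (13 - 10) - 9 = 3 - 9 = -6)
C(L) = 1 + (3 - L)/L² (C(L) = 1 + (3 - L)/(L²) = 1 + (3 - L)/L²)
s = 225 (s = (-6 + 51)*((3 + (-1)² - 1*(-1))/(-1)²) = 45*(1*(3 + 1 + 1)) = 45*(1*5) = 45*5 = 225)
-482*s = -482*225 = -108450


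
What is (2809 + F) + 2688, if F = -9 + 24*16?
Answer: 5872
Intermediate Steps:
F = 375 (F = -9 + 384 = 375)
(2809 + F) + 2688 = (2809 + 375) + 2688 = 3184 + 2688 = 5872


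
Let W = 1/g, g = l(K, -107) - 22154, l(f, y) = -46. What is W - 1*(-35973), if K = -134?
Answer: 798600599/22200 ≈ 35973.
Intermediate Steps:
g = -22200 (g = -46 - 22154 = -22200)
W = -1/22200 (W = 1/(-22200) = -1/22200 ≈ -4.5045e-5)
W - 1*(-35973) = -1/22200 - 1*(-35973) = -1/22200 + 35973 = 798600599/22200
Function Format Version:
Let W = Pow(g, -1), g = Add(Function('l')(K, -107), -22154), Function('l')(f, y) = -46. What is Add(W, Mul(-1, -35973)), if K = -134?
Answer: Rational(798600599, 22200) ≈ 35973.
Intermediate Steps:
g = -22200 (g = Add(-46, -22154) = -22200)
W = Rational(-1, 22200) (W = Pow(-22200, -1) = Rational(-1, 22200) ≈ -4.5045e-5)
Add(W, Mul(-1, -35973)) = Add(Rational(-1, 22200), Mul(-1, -35973)) = Add(Rational(-1, 22200), 35973) = Rational(798600599, 22200)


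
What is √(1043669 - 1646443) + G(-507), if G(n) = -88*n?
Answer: 44616 + 43*I*√326 ≈ 44616.0 + 776.38*I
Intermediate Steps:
√(1043669 - 1646443) + G(-507) = √(1043669 - 1646443) - 88*(-507) = √(-602774) + 44616 = 43*I*√326 + 44616 = 44616 + 43*I*√326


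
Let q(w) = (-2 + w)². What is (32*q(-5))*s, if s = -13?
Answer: -20384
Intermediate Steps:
(32*q(-5))*s = (32*(-2 - 5)²)*(-13) = (32*(-7)²)*(-13) = (32*49)*(-13) = 1568*(-13) = -20384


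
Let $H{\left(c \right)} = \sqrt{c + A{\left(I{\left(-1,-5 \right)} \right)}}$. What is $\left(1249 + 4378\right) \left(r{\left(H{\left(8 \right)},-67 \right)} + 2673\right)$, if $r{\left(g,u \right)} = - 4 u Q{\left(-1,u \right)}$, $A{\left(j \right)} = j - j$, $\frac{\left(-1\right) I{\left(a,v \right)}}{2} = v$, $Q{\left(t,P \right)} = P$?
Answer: $-85997441$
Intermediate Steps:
$I{\left(a,v \right)} = - 2 v$
$A{\left(j \right)} = 0$
$H{\left(c \right)} = \sqrt{c}$ ($H{\left(c \right)} = \sqrt{c + 0} = \sqrt{c}$)
$r{\left(g,u \right)} = - 4 u^{2}$ ($r{\left(g,u \right)} = - 4 u u = - 4 u^{2}$)
$\left(1249 + 4378\right) \left(r{\left(H{\left(8 \right)},-67 \right)} + 2673\right) = \left(1249 + 4378\right) \left(- 4 \left(-67\right)^{2} + 2673\right) = 5627 \left(\left(-4\right) 4489 + 2673\right) = 5627 \left(-17956 + 2673\right) = 5627 \left(-15283\right) = -85997441$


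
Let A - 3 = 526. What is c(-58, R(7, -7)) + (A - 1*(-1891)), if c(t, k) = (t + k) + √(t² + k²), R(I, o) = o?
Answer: 2355 + √3413 ≈ 2413.4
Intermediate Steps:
A = 529 (A = 3 + 526 = 529)
c(t, k) = k + t + √(k² + t²) (c(t, k) = (k + t) + √(k² + t²) = k + t + √(k² + t²))
c(-58, R(7, -7)) + (A - 1*(-1891)) = (-7 - 58 + √((-7)² + (-58)²)) + (529 - 1*(-1891)) = (-7 - 58 + √(49 + 3364)) + (529 + 1891) = (-7 - 58 + √3413) + 2420 = (-65 + √3413) + 2420 = 2355 + √3413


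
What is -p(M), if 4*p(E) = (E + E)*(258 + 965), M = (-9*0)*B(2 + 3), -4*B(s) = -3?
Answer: 0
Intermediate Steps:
B(s) = ¾ (B(s) = -¼*(-3) = ¾)
M = 0 (M = -9*0*(¾) = 0*(¾) = 0)
p(E) = 1223*E/2 (p(E) = ((E + E)*(258 + 965))/4 = ((2*E)*1223)/4 = (2446*E)/4 = 1223*E/2)
-p(M) = -1223*0/2 = -1*0 = 0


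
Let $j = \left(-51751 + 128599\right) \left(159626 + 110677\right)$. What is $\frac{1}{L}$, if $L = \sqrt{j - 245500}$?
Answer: $\frac{\sqrt{105979589}}{1483714246} \approx 6.9384 \cdot 10^{-6}$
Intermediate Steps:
$j = 20772244944$ ($j = 76848 \cdot 270303 = 20772244944$)
$L = 14 \sqrt{105979589}$ ($L = \sqrt{20772244944 - 245500} = \sqrt{20771999444} = 14 \sqrt{105979589} \approx 1.4413 \cdot 10^{5}$)
$\frac{1}{L} = \frac{1}{14 \sqrt{105979589}} = \frac{\sqrt{105979589}}{1483714246}$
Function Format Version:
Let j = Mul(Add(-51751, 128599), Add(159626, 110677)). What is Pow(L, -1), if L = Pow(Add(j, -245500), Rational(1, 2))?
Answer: Mul(Rational(1, 1483714246), Pow(105979589, Rational(1, 2))) ≈ 6.9384e-6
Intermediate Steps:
j = 20772244944 (j = Mul(76848, 270303) = 20772244944)
L = Mul(14, Pow(105979589, Rational(1, 2))) (L = Pow(Add(20772244944, -245500), Rational(1, 2)) = Pow(20771999444, Rational(1, 2)) = Mul(14, Pow(105979589, Rational(1, 2))) ≈ 1.4413e+5)
Pow(L, -1) = Pow(Mul(14, Pow(105979589, Rational(1, 2))), -1) = Mul(Rational(1, 1483714246), Pow(105979589, Rational(1, 2)))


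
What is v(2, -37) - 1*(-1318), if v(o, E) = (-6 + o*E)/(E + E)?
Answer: 48806/37 ≈ 1319.1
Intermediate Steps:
v(o, E) = (-6 + E*o)/(2*E) (v(o, E) = (-6 + E*o)/((2*E)) = (-6 + E*o)*(1/(2*E)) = (-6 + E*o)/(2*E))
v(2, -37) - 1*(-1318) = ((½)*2 - 3/(-37)) - 1*(-1318) = (1 - 3*(-1/37)) + 1318 = (1 + 3/37) + 1318 = 40/37 + 1318 = 48806/37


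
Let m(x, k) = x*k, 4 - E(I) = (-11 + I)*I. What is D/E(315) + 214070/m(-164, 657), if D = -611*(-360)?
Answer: -5524842125/1289689686 ≈ -4.2839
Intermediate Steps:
E(I) = 4 - I*(-11 + I) (E(I) = 4 - (-11 + I)*I = 4 - I*(-11 + I))
D = 219960
m(x, k) = k*x
D/E(315) + 214070/m(-164, 657) = 219960/(4 - 1*315² + 11*315) + 214070/((657*(-164))) = 219960/(4 - 1*99225 + 3465) + 214070/(-107748) = 219960/(4 - 99225 + 3465) + 214070*(-1/107748) = 219960/(-95756) - 107035/53874 = 219960*(-1/95756) - 107035/53874 = -54990/23939 - 107035/53874 = -5524842125/1289689686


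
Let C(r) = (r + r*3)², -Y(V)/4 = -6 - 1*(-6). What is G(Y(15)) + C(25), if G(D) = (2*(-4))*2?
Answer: 9984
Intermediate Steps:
Y(V) = 0 (Y(V) = -4*(-6 - 1*(-6)) = -4*(-6 + 6) = -4*0 = 0)
C(r) = 16*r² (C(r) = (r + 3*r)² = (4*r)² = 16*r²)
G(D) = -16 (G(D) = -8*2 = -16)
G(Y(15)) + C(25) = -16 + 16*25² = -16 + 16*625 = -16 + 10000 = 9984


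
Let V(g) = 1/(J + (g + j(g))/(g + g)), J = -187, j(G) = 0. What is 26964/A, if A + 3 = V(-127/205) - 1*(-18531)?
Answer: 5028786/3455471 ≈ 1.4553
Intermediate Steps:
V(g) = -2/373 (V(g) = 1/(-187 + (g + 0)/(g + g)) = 1/(-187 + g/((2*g))) = 1/(-187 + g*(1/(2*g))) = 1/(-187 + 1/2) = 1/(-373/2) = -2/373)
A = 6910942/373 (A = -3 + (-2/373 - 1*(-18531)) = -3 + (-2/373 + 18531) = -3 + 6912061/373 = 6910942/373 ≈ 18528.)
26964/A = 26964/(6910942/373) = 26964*(373/6910942) = 5028786/3455471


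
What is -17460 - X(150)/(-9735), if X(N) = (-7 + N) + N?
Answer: -169972807/9735 ≈ -17460.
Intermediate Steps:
X(N) = -7 + 2*N
-17460 - X(150)/(-9735) = -17460 - (-7 + 2*150)/(-9735) = -17460 - (-7 + 300)*(-1)/9735 = -17460 - 293*(-1)/9735 = -17460 - 1*(-293/9735) = -17460 + 293/9735 = -169972807/9735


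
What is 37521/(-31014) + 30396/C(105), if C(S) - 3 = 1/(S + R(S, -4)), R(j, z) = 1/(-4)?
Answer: 43882736995/4345406 ≈ 10099.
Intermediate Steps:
R(j, z) = -¼
C(S) = 3 + 1/(-¼ + S) (C(S) = 3 + 1/(S - ¼) = 3 + 1/(-¼ + S))
37521/(-31014) + 30396/C(105) = 37521/(-31014) + 30396/(((1 + 12*105)/(-1 + 4*105))) = 37521*(-1/31014) + 30396/(((1 + 1260)/(-1 + 420))) = -4169/3446 + 30396/((1261/419)) = -4169/3446 + 30396/(((1/419)*1261)) = -4169/3446 + 30396/(1261/419) = -4169/3446 + 30396*(419/1261) = -4169/3446 + 12735924/1261 = 43882736995/4345406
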